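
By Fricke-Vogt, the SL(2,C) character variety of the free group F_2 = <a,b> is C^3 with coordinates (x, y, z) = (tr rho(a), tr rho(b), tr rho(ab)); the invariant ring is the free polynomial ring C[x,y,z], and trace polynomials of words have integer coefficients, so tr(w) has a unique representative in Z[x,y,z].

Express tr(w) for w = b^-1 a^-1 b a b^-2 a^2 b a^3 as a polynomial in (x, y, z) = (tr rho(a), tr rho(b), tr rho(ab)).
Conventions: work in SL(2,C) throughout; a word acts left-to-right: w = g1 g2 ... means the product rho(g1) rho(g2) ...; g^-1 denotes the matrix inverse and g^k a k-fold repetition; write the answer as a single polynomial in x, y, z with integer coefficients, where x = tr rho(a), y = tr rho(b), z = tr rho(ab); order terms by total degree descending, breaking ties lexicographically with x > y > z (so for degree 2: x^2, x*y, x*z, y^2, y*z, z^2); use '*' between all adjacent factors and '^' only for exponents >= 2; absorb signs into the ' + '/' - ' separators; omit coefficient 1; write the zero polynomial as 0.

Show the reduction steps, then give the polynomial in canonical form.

tr(b a b a) = tr(a b)*tr(a b) - tr(1)   [split at repeated a] = z^2 - 2
tr(b a b) = tr(b)*tr(a b) - tr(a) = y*z - x
so tr(b a^2 b a) = tr(a)*tr(b a b a) - tr(b a b) = x*z^2 - y*z - x
tr(a^2 b) = tr(a)*tr(b a) - tr(b) = x*z - y
reduce: tr(a^2) = tr(a)*tr(a) - tr(1) = x^2 - 2
so tr(b a^2 b) = tr(b)*tr(a^2 b) - tr(a^2) = x*y*z - x^2 - y^2 + 2
so tr(b a^2 b a^2) = tr(a)*tr(b a^2 b a) - tr(b a^2 b) = x^2*z^2 - 2*x*y*z + y^2 - 2
so tr(a^2 b a^2 b a) = tr(a)*tr(b a^2 b a^2) - tr(b a^2 b a) = x^3*z^2 - 2*x^2*y*z + x*y^2 - x*z^2 + y*z - x
tr(b a b a b a) = tr(a b a b)*tr(a b) - tr(b a)   [split at repeated a] = z^3 - 3*z
tr(b a b a b) = tr(b)*tr(a b a b) - tr(a b a) = y*z^2 - x*z - y
tr(b a b a^2 b a) = tr(a)*tr(b a b a b a) - tr(b a b a b) = x*z^3 - y*z^2 - 2*x*z + y
tr(a b a^2) = tr(a)*tr(a b a) - tr(a b) = x^2*z - x*y - z
reduce: tr(b a b a^2 b) = tr(b)*tr(a b a^2 b) - tr(a b a^2) = x*y*z^2 - x^2*z - y^2*z + z
tr(a^2 b a^2 b a b) = tr(a)*tr(b a b a^2 b a) - tr(b a b a^2 b) = x^2*z^3 - 2*x*y*z^2 - x^2*z + y^2*z + x*y - z
so tr(a^2 b a^2 b a b^-1) = tr(a^2 b a^2 b a)*tr(b) - tr(a^2 b a^2 b a b) = x^3*y*z^2 - 2*x^2*y^2*z - x^2*z^3 + x*y^3 + x*y*z^2 + x^2*z - 2*x*y + z
reduce: tr(b a b^-2 a^2 b a^2) = tr(a^2 b a^2 b a b^-1)*tr(b) - tr(a^2 b a^2 b a) = x^3*y^2*z^2 - 2*x^2*y^3*z - x^2*y*z^3 - x^3*z^2 + x*y^4 + x*y^2*z^2 + 3*x^2*y*z - 3*x*y^2 + x*z^2 + x
so tr(b a^4) = tr(a)*tr(a^2 b a) - tr(a^2 b) = x^3*z - x^2*y - 2*x*z + y
tr(a^3 b a^2) = tr(a)*tr(b a^4) - tr(b a^3) = x^4*z - x^3*y - 3*x^2*z + 2*x*y + z
so tr(a b^2 a^3 b a) = tr(b)*tr(a^3 b a^2 b) - tr(a^3 b a^2) = x^3*y*z^2 - x^4*z - 2*x^2*y^2*z + x^3*y + x*y^3 - x*y*z^2 + 3*x^2*z + y^2*z - 3*x*y - z
reduce: tr(a^3 b a b) = tr(a)*tr(a b a b a) - tr(a b a b) = x^2*z^2 - x*y*z - x^2 - z^2 + 2
reduce: tr(a b^2 a^3 b) = tr(b)*tr(a^3 b a b) - tr(a^3 b a) = x^2*y*z^2 - x^3*z - x*y^2*z - y*z^2 + 2*x*z + y
tr(a^2 b a^3 b^2 a) = tr(a)*tr(a b^2 a^3 b a) - tr(a b^2 a^3 b) = x^4*y*z^2 - x^5*z - 2*x^3*y^2*z + x^4*y + x^2*y^3 - 2*x^2*y*z^2 + 4*x^3*z + 2*x*y^2*z - 3*x^2*y + y*z^2 - 3*x*z - y
reduce: tr(b^2 a b a^2 b a) = tr(b)*tr(a b a^2 b a b) - tr(a b a^2 b a) = x*y*z^3 - x^2*z^2 - y^2*z^2 + 2
so tr(b^3 a b a) = tr(b)*tr(b a b a b) - tr(b a b a) = y^2*z^2 - x*y*z - y^2 - z^2 + 2
tr(a b^3) = tr(b)*tr(b a b) - tr(b a) = y^2*z - x*y - z
reduce: tr(b^3 a b) = tr(b)*tr(a b^3) - tr(a b^2) = y^3*z - x*y^2 - 2*y*z + x
so tr(b^2 a b a^2 b) = tr(a)*tr(b^3 a b a) - tr(b^3 a b) = x*y^2*z^2 - x^2*y*z - y^3*z - x*z^2 + 2*y*z + x
reduce: tr(b^2 a b a^2 b a^2) = tr(a)*tr(b^2 a b a^2 b a) - tr(b^2 a b a^2 b) = x^2*y*z^3 - x^3*z^2 - 2*x*y^2*z^2 + x^2*y*z + y^3*z + x*z^2 - 2*y*z + x
reduce: tr(a^2 b a^3 b^2 a b) = tr(a)*tr(b^2 a b a^2 b a^2) - tr(b^2 a b a^2 b a) = x^3*y*z^3 - x^4*z^2 - 2*x^2*y^2*z^2 + x^3*y*z + x*y^3*z - x*y*z^3 + 2*x^2*z^2 + y^2*z^2 - 2*x*y*z + x^2 - 2
so tr(b a b^-1 a^2 b a^3 b) = tr(a^2 b a^3 b^2 a)*tr(b) - tr(a^2 b a^3 b^2 a b) = x^4*y^2*z^2 - x^5*y*z - 2*x^3*y^3*z - x^3*y*z^3 + x^4*y^2 + x^4*z^2 + x^2*y^4 + 3*x^3*y*z + x*y^3*z + x*y*z^3 - 3*x^2*y^2 - 2*x^2*z^2 - x*y*z - x^2 - y^2 + 2
tr(b a b a^3 b a) = tr(a)*tr(b a b a b a^2) - tr(b a b a b a) = x^2*z^3 - x*y*z^2 - 2*x^2*z - z^3 + x*y + 3*z
so tr(b a b a^3 b) = tr(a)*tr(a b^2 a b a) - tr(a b^2 a b) = x^2*y*z^2 - x^3*z - x*y^2*z - y*z^2 + 2*x*z + y
tr(b a b a^3 b a^2) = tr(a)*tr(b a b a^3 b a) - tr(b a b a^3 b) = x^3*z^3 - 2*x^2*y*z^2 - x^3*z + x*y^2*z - x*z^3 + x^2*y + y*z^2 + x*z - y
tr(a^2 b a^3 b a b a) = tr(a)*tr(b a b a^3 b a^2) - tr(b a b a^3 b a) = x^4*z^3 - 2*x^3*y*z^2 - x^4*z + x^2*y^2*z - 2*x^2*z^3 + x^3*y + 2*x*y*z^2 + 3*x^2*z + z^3 - 2*x*y - 3*z
so tr(b a b a b a b a) = tr(b a)*tr(b a b a b a) - tr(b^-1 a^-1 b^-1 a^-1)   [split at repeated b] = z^4 - 4*z^2 + 2
tr(b a b a b a b) = tr(b)*tr(a b a b a b) - tr(a b a b a) = y*z^3 - x*z^2 - 2*y*z + x
tr(b a b a b a b a^2) = tr(a)*tr(b a b a b a b a) - tr(b a b a b a b) = x*z^4 - y*z^3 - 3*x*z^2 + 2*y*z + x
so tr(b a^3 b a b a b a) = tr(a)*tr(b a b a b a b a^2) - tr(b a b a b a b a) = x^2*z^4 - x*y*z^3 - 3*x^2*z^2 - z^4 + 2*x*y*z + x^2 + 4*z^2 - 2
tr(a b a b a b^2 a) = tr(a)*tr(b a b a b^2 a) - tr(b a b a b^2) = x*y*z^3 - x^2*z^2 - y^2*z^2 - x*y*z + x^2 + y^2 + z^2 - 2
so tr(b a^3 b a b a b) = tr(a)*tr(a b a b a b^2 a) - tr(a b a b a b^2) = x^2*y*z^3 - x^3*z^2 - x*y^2*z^2 - x^2*y*z - y*z^3 + x^3 + x*y^2 + 2*x*z^2 + 2*y*z - 3*x
tr(a^2 b a^3 b a b a b) = tr(a)*tr(b a^3 b a b a b a) - tr(b a^3 b a b a b) = x^3*z^4 - 2*x^2*y*z^3 - 2*x^3*z^2 + x*y^2*z^2 - x*z^4 + 3*x^2*y*z + y*z^3 - x*y^2 + 2*x*z^2 - 2*y*z + x
so tr(b a b^-1 a^2 b a^3 b a) = tr(a^2 b a^3 b a b a)*tr(b) - tr(a^2 b a^3 b a b a b) = x^4*y*z^3 - 2*x^3*y^2*z^2 - x^3*z^4 - x^4*y*z + x^2*y^3*z + x^3*y^2 + 2*x^3*z^2 + x*y^2*z^2 + x*z^4 - x*y^2 - 2*x*z^2 - y*z - x
tr(a^2 b a^3 b a^-1 b a b^-1) = tr(b a b^-1 a^2 b a^3 b)*tr(a) - tr(b a b^-1 a^2 b a^3 b a) = x^5*y^2*z^2 - x^6*y*z - 2*x^4*y^3*z - 2*x^4*y*z^3 + x^5*y^2 + x^5*z^2 + x^3*y^4 + 2*x^3*y^2*z^2 + x^3*z^4 + 4*x^4*y*z + x^2*y*z^3 - 4*x^3*y^2 - 4*x^3*z^2 - x*y^2*z^2 - x*z^4 - x^2*y*z - x^3 + 2*x*z^2 + y*z + 3*x
tr(a^2 b a^3 b a^-1 b a) = tr(b a^3 b a^3 b)*tr(a) - tr(b a^3 b a^3 b a) = x^5*y*z^2 - x^6*z - 2*x^4*y^2*z - x^4*z^3 + x^5*y + x^3*y^3 + 5*x^4*z + x^2*y^2*z + 2*x^2*z^3 - 4*x^3*y - x*y*z^2 - 6*x^2*z - z^3 + x*y + 3*z
tr(a^-1 b a b^-2 a^2 b a^3 b) = tr(a^2 b a^3 b a^-1 b a b^-1)*tr(b) - tr(a^2 b a^3 b a^-1 b a) = x^5*y^3*z^2 - x^6*y^2*z - 2*x^4*y^4*z - 2*x^4*y^2*z^3 + x^5*y^3 + x^3*y^5 + 2*x^3*y^3*z^2 + x^3*y*z^4 + x^6*z + 6*x^4*y^2*z + x^4*z^3 + x^2*y^2*z^3 - x^5*y - 5*x^3*y^3 - 4*x^3*y*z^2 - x*y^3*z^2 - x*y*z^4 - 5*x^4*z - 2*x^2*y^2*z - 2*x^2*z^3 + 3*x^3*y + 3*x*y*z^2 + 6*x^2*z + y^2*z + z^3 + 2*x*y - 3*z
reduce: tr(b^-1 a^-1 b a b^-2 a^2 b a^3) = tr(a^-1 b a b^-2 a^2 b a^3)*tr(b) - tr(a^-1 b a b^-2 a^2 b a^3 b) = -x^5*y^3*z^2 + x^6*y^2*z + 2*x^4*y^4*z + 2*x^4*y^2*z^3 - x^5*y^3 - x^3*y^5 - x^3*y^3*z^2 - x^3*y*z^4 - x^6*z - 6*x^4*y^2*z - x^4*z^3 - 2*x^2*y^4*z - 2*x^2*y^2*z^3 + x^5*y + 5*x^3*y^3 + 3*x^3*y*z^2 + x*y^5 + 2*x*y^3*z^2 + x*y*z^4 + 5*x^4*z + 5*x^2*y^2*z + 2*x^2*z^3 - 3*x^3*y - 3*x*y^3 - 2*x*y*z^2 - 6*x^2*z - y^2*z - z^3 - x*y + 3*z

-x^5*y^3*z^2 + x^6*y^2*z + 2*x^4*y^4*z + 2*x^4*y^2*z^3 - x^5*y^3 - x^3*y^5 - x^3*y^3*z^2 - x^3*y*z^4 - x^6*z - 6*x^4*y^2*z - x^4*z^3 - 2*x^2*y^4*z - 2*x^2*y^2*z^3 + x^5*y + 5*x^3*y^3 + 3*x^3*y*z^2 + x*y^5 + 2*x*y^3*z^2 + x*y*z^4 + 5*x^4*z + 5*x^2*y^2*z + 2*x^2*z^3 - 3*x^3*y - 3*x*y^3 - 2*x*y*z^2 - 6*x^2*z - y^2*z - z^3 - x*y + 3*z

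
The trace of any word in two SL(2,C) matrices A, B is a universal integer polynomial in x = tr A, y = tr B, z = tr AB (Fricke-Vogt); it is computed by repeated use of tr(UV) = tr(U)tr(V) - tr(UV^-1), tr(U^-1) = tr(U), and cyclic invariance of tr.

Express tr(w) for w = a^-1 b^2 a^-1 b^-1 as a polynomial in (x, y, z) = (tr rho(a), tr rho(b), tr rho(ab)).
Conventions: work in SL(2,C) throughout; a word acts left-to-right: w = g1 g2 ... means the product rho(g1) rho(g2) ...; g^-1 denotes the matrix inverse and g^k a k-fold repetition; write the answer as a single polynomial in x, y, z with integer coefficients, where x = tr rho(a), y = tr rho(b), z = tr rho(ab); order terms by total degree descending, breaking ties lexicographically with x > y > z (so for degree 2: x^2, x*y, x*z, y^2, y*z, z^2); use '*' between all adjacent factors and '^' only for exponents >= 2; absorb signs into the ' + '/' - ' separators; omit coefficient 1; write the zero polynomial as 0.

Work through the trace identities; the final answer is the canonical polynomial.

x*y^2*z - y^3 - y*z^2 - x*z + 3*y

trace(b a^-1) = trace(b)*trace(a) - trace(b a)  (eliminate a^-1) = x*y - z
trace(b^2) = trace(b)*trace(b) - trace(1)  (reduce the b square) = y^2 - 2
so trace(a b^2) = trace(b)*trace(a b) - trace(a)  (reduce the b square) = y*z - x
reduce: trace(b a b^2) = trace(b)*trace(a b^2) - trace(a b)  (reduce the b square) = y^2*z - x*y - z
reduce: trace(a b a b) = trace(b a)*trace(b a) - trace(1)  (split on b) = z^2 - 2
trace(a b a) = trace(a)*trace(b a) - trace(b)  (reduce the a square) = x*z - y
reduce: trace(b a b^2 a) = trace(b)*trace(a b a b) - trace(a b a)  (reduce the b square) = y*z^2 - x*z - y
so trace(a b^2 a^-1 b) = trace(b a b^2)*trace(a) - trace(b a b^2 a)  (eliminate a^-1) = x*y^2*z - x^2*y - y*z^2 + y
trace(b^2 a^-1 b^-1 a) = trace(a b^2 a^-1)*trace(b) - trace(a b^2 a^-1 b)  (eliminate b^-1) = -x*y^2*z + x^2*y + y^3 + y*z^2 - 3*y
trace(a^-1 b^2 a^-1 b^-1) = trace(b^2 a^-1 b^-1)*trace(a) - trace(b^2 a^-1 b^-1 a)  (eliminate a^-1) = x*y^2*z - y^3 - y*z^2 - x*z + 3*y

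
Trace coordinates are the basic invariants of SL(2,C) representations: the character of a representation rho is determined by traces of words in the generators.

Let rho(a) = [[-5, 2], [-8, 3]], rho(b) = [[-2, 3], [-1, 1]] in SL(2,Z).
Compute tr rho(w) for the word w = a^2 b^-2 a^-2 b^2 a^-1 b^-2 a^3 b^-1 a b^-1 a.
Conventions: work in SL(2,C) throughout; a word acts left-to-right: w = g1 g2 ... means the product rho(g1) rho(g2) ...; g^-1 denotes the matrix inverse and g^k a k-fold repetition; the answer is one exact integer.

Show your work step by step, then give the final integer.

-10339449

rho(a) = [[-5, 2], [-8, 3]]
... * rho(a) = [[-5, 2], [-8, 3]]  ->  [[9, -4], [16, -7]]
... * rho(b^-1) = [[1, -3], [1, -2]]  ->  [[5, -19], [9, -34]]
... * rho(b^-1) = [[1, -3], [1, -2]]  ->  [[-14, 23], [-25, 41]]
... * rho(a^-1) = [[3, -2], [8, -5]]  ->  [[142, -87], [253, -155]]
... * rho(a^-1) = [[3, -2], [8, -5]]  ->  [[-270, 151], [-481, 269]]
... * rho(b) = [[-2, 3], [-1, 1]]  ->  [[389, -659], [693, -1174]]
... * rho(b) = [[-2, 3], [-1, 1]]  ->  [[-119, 508], [-212, 905]]
... * rho(a^-1) = [[3, -2], [8, -5]]  ->  [[3707, -2302], [6604, -4101]]
... * rho(b^-1) = [[1, -3], [1, -2]]  ->  [[1405, -6517], [2503, -11610]]
... * rho(b^-1) = [[1, -3], [1, -2]]  ->  [[-5112, 8819], [-9107, 15711]]
... * rho(a) = [[-5, 2], [-8, 3]]  ->  [[-44992, 16233], [-80153, 28919]]
... * rho(a) = [[-5, 2], [-8, 3]]  ->  [[95096, -41285], [169413, -73549]]
... * rho(a) = [[-5, 2], [-8, 3]]  ->  [[-145200, 66337], [-258673, 118179]]
... * rho(b^-1) = [[1, -3], [1, -2]]  ->  [[-78863, 302926], [-140494, 539661]]
... * rho(a) = [[-5, 2], [-8, 3]]  ->  [[-2029093, 751052], [-3614818, 1337995]]
... * rho(b^-1) = [[1, -3], [1, -2]]  ->  [[-1278041, 4585175], [-2276823, 8168464]]
... * rho(a) = [[-5, 2], [-8, 3]]  ->  [[-30291195, 11199443], [-53963597, 19951746]]
tr = -30291195 + 19951746 = -10339449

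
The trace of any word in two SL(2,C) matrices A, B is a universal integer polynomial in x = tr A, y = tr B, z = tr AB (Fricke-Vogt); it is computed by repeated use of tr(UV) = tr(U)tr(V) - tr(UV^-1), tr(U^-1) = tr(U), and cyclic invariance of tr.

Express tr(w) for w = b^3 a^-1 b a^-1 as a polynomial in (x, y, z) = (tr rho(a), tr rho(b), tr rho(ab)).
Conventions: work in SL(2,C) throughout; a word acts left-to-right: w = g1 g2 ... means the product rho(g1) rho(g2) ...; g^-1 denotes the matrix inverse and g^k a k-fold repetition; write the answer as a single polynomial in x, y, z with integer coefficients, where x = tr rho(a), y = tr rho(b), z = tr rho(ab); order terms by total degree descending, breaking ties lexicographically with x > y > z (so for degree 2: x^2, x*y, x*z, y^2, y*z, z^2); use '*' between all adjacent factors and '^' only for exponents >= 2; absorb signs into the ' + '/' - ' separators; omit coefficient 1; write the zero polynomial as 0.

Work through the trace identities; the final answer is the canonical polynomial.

trace(b^2) = trace(b)*trace(b) - trace(1)   [square of b] = y^2 - 2
trace(b^3) = trace(b)*trace(b^2) - trace(b)   [square of b] = y^3 - 3*y
trace(b^4) = trace(b)*trace(b^3) - trace(b^2)   [square of b] = y^4 - 4*y^2 + 2
trace(b a b) = trace(b)*trace(a b) - trace(a)   [square of b] = y*z - x
trace(a b^3) = trace(b)*trace(b a b) - trace(b a)   [square of b] = y^2*z - x*y - z
trace(b^4 a) = trace(b)*trace(a b^3) - trace(a b^2)   [square of b] = y^3*z - x*y^2 - 2*y*z + x
trace(b a^-1 b^3) = trace(b^4)*trace(a) - trace(b^4 a)   [inverse elimination on a] = x*y^4 - y^3*z - 3*x*y^2 + 2*y*z + x
trace(a b a b) = trace(a b)*trace(a b) - trace(1)   [split at a repeated a] = z^2 - 2
trace(a b a) = trace(a)*trace(b a) - trace(b)   [square of a] = x*z - y
trace(a b a b^2) = trace(b)*trace(a b a b) - trace(a b a)   [square of b] = y*z^2 - x*z - y
trace(b^3 a b a) = trace(b)*trace(a b a b^2) - trace(a b a b)   [square of b] = y^2*z^2 - x*y*z - y^2 - z^2 + 2
trace(b a^-1 b^3 a) = trace(b^3 a b)*trace(a) - trace(b^3 a b a)   [inverse elimination on a] = x*y^3*z - x^2*y^2 - y^2*z^2 - x*y*z + x^2 + y^2 + z^2 - 2
trace(b^3 a^-1 b a^-1) = trace(b a^-1 b^3)*trace(a) - trace(b a^-1 b^3 a)   [inverse elimination on a] = x^2*y^4 - 2*x*y^3*z - 2*x^2*y^2 + y^2*z^2 + 3*x*y*z - y^2 - z^2 + 2

x^2*y^4 - 2*x*y^3*z - 2*x^2*y^2 + y^2*z^2 + 3*x*y*z - y^2 - z^2 + 2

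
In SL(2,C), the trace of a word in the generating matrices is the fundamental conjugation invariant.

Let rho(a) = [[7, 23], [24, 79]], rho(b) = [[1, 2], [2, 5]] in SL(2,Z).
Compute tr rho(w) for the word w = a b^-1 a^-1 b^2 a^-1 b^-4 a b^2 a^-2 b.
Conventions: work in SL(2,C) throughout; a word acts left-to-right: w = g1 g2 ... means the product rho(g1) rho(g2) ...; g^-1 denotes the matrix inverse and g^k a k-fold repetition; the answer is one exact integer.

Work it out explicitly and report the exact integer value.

21950800400846

rho(a) = [[7, 23], [24, 79]]
... * rho(b^-1) = [[5, -2], [-2, 1]]  ->  [[-11, 9], [-38, 31]]
... * rho(a^-1) = [[79, -23], [-24, 7]]  ->  [[-1085, 316], [-3746, 1091]]
... * rho(b) = [[1, 2], [2, 5]]  ->  [[-453, -590], [-1564, -2037]]
... * rho(b) = [[1, 2], [2, 5]]  ->  [[-1633, -3856], [-5638, -13313]]
... * rho(a^-1) = [[79, -23], [-24, 7]]  ->  [[-36463, 10567], [-125890, 36483]]
... * rho(b^-1) = [[5, -2], [-2, 1]]  ->  [[-203449, 83493], [-702416, 288263]]
... * rho(b^-1) = [[5, -2], [-2, 1]]  ->  [[-1184231, 490391], [-4088606, 1693095]]
... * rho(b^-1) = [[5, -2], [-2, 1]]  ->  [[-6901937, 2858853], [-23829220, 9870307]]
... * rho(b^-1) = [[5, -2], [-2, 1]]  ->  [[-40227391, 16662727], [-138886714, 57528747]]
... * rho(a) = [[7, 23], [24, 79]]  ->  [[118313711, 391125440], [408482930, 1350376591]]
... * rho(b) = [[1, 2], [2, 5]]  ->  [[900564591, 2192254622], [3109236112, 7568848815]]
... * rho(b) = [[1, 2], [2, 5]]  ->  [[5285073835, 12762402292], [18246933742, 44062716299]]
... * rho(a^-1) = [[79, -23], [-24, 7]]  ->  [[111223177957, -32219882161], [384002574442, -111240461973]]
... * rho(a^-1) = [[79, -23], [-24, 7]]  ->  [[9559908230467, -2783672268138], [33005974468270, -9610742445977]]
... * rho(b) = [[1, 2], [2, 5]]  ->  [[3992563694191, 5201455120244], [13784489576316, 17958236706655]]
tr = 3992563694191 + 17958236706655 = 21950800400846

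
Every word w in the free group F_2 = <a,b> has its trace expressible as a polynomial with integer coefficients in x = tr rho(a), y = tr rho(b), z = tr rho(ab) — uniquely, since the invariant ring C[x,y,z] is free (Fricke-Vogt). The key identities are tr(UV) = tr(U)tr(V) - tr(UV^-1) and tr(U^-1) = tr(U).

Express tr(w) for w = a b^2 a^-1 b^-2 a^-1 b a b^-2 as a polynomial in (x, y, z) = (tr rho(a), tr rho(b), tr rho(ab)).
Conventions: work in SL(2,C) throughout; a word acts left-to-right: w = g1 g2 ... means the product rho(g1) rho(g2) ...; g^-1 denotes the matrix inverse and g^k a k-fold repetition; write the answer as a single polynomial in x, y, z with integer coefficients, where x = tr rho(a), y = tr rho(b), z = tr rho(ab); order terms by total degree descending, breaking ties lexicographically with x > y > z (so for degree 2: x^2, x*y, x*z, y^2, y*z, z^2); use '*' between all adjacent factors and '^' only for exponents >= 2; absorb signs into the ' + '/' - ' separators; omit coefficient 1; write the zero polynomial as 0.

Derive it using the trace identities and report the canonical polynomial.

x^2*y^5*z^2 - 2*x^3*y^4*z - 2*x*y^6*z - 2*x*y^4*z^3 + x^4*y^3 + 2*x^2*y^5 + 2*x^2*y^3*z^2 + y^7 + 2*y^5*z^2 + y^3*z^4 + x^3*y^2*z + 7*x*y^4*z - x^4*y - 8*x^2*y^3 - x^2*y*z^2 - 7*y^5 - 7*y^3*z^2 - 2*x*y^2*z + 6*x^2*y + 14*y^3 + 2*y*z^2 - 7*y

reduce: tr(a^2 b) = tr(a) * tr(b a) - tr(b)  (reduce the a square) = x*z - y
tr(a^3 b) = tr(a) * tr(a b a) - tr(a b)  (reduce the a square) = x^2*z - x*y - z
tr(a^2) = tr(a) * tr(a) - tr(1)  (reduce the a square) = x^2 - 2
tr(a^3) = tr(a) * tr(a^2) - tr(a)  (reduce the a square) = x^3 - 3*x
so tr(a^2 b^2 a) = tr(b) * tr(a^3 b) - tr(a^3)  (reduce the b square) = x^2*y*z - x^3 - x*y^2 - y*z + 3*x
so tr(a b a b) = tr(a b) * tr(a b) - tr(1)  (split on a) = z^2 - 2
tr(b^2 a b a) = tr(b) * tr(a b a b) - tr(a b a)  (reduce the b square) = y*z^2 - x*z - y
tr(a b^2) = tr(b) * tr(a b) - tr(a)  (reduce the b square) = y*z - x
reduce: tr(b^2 a b) = tr(b) * tr(a b^2) - tr(a b)  (reduce the b square) = y^2*z - x*y - z
tr(a^2 b^2 a b) = tr(a) * tr(b^2 a b a) - tr(b^2 a b)  (reduce the a square) = x*y*z^2 - x^2*z - y^2*z + z
tr(b^-1 a^2 b^2 a) = tr(a^2 b^2 a) * tr(b) - tr(a^2 b^2 a b)  (eliminate b^-1) = x^2*y^2*z - x^3*y - x*y^3 - x*y*z^2 + x^2*z + 3*x*y - z
tr(a^2 b^2 a^-1 b^-1) = tr(b^-1 a^2 b^2) * tr(a) - tr(b^-1 a^2 b^2 a)  (eliminate a^-1) = -x^2*y^2*z + x^3*y + x*y^3 + x*y*z^2 - 4*x*y + z
reduce: tr(b^2) = tr(b) * tr(b) - tr(1)  (reduce the b square) = y^2 - 2
reduce: tr(b a^2 b) = tr(a) * tr(b^2 a) - tr(b^2)  (reduce the a square) = x*y*z - x^2 - y^2 + 2
tr(b a^2 b^2) = tr(b) * tr(b a^2 b) - tr(b a^2)  (reduce the b square) = x*y^2*z - x^2*y - y^3 - x*z + 3*y
tr(a b a^2 b) = tr(a) * tr(b a b a) - tr(b a b)  (reduce the a square) = x*z^2 - y*z - x
reduce: tr(b a b a^2 b^2) = tr(b) * tr(a b a^2 b^2) - tr(a b a^2 b)  (reduce the b square) = x*y^2*z^2 - x^2*y*z - y^3*z - x*z^2 + 2*y*z + x
tr(b a b a b a) = tr(b a) * tr(b a b a) - tr(b^-1 a^-1)  (split on b) = z^3 - 3*z
tr(a b a b a^2 b) = tr(a) * tr(b a b a b a) - tr(b a b a b)  (reduce the a square) = x*z^3 - y*z^2 - 2*x*z + y
tr(a b a b a^2) = tr(a) * tr(a b a b a) - tr(a b a b)  (reduce the a square) = x^2*z^2 - x*y*z - x^2 - z^2 + 2
reduce: tr(b a b a^2 b^2 a) = tr(b) * tr(a b a b a^2 b) - tr(a b a b a^2)  (reduce the b square) = x*y*z^3 - x^2*z^2 - y^2*z^2 - x*y*z + x^2 + y^2 + z^2 - 2
tr(a b a^2 b^2 a^-1 b) = tr(b a b a^2 b^2) * tr(a) - tr(b a b a^2 b^2 a)  (eliminate a^-1) = x^2*y^2*z^2 - x^3*y*z - x*y^3*z - x*y*z^3 + y^2*z^2 + 3*x*y*z - y^2 - z^2 + 2
so tr(a b a^2 b^2 a^-1 b^-1) = tr(a b a^2 b^2 a^-1) * tr(b) - tr(a b a^2 b^2 a^-1 b)  (eliminate b^-1) = -x^2*y^2*z^2 + x^3*y*z + 2*x*y^3*z + x*y*z^3 - x^2*y^2 - y^4 - y^2*z^2 - 4*x*y*z + 4*y^2 + z^2 - 2
reduce: tr(b a^2 b^2 a^-1 b^-2 a) = tr(a b a^2 b^2 a^-1 b^-1) * tr(b) - tr(a b a^2 b^2 a^-1)  (eliminate b^-1) = -x^2*y^3*z^2 + x^3*y^2*z + 2*x*y^4*z + x*y^2*z^3 - x^2*y^3 - y^5 - y^3*z^2 - 5*x*y^2*z + x^2*y + 5*y^3 + y*z^2 + x*z - 5*y
so tr(a b^2 a^-1 b^-2 a^-1 b a) = tr(b a^2 b^2 a^-1 b^-2) * tr(a) - tr(b a^2 b^2 a^-1 b^-2 a)  (eliminate a^-1) = x^2*y^3*z^2 - 2*x^3*y^2*z - 2*x*y^4*z - x*y^2*z^3 + x^4*y + 2*x^2*y^3 + x^2*y*z^2 + y^5 + y^3*z^2 + 5*x*y^2*z - 5*x^2*y - 5*y^3 - y*z^2 + 5*y
tr(a b a b^2 a) = tr(a) * tr(b a b^2 a) - tr(b a b^2)  (reduce the a square) = x*y*z^2 - x^2*z - y^2*z + z
reduce: tr(a b a b a b^2 a) = tr(b) * tr(a^2 b a b a b) - tr(a^2 b a b a)  (reduce the b square) = x*y*z^3 - x^2*z^2 - y^2*z^2 - x*y*z + x^2 + y^2 + z^2 - 2
reduce: tr(a b a b a b a b) = tr(b a b a) * tr(b a b a) - tr(1)  (split on b) = z^4 - 4*z^2 + 2
reduce: tr(a b a b a b^2 a b) = tr(b) * tr(a b a b a b a b) - tr(a b a b a b a)  (reduce the b square) = y*z^4 - x*z^3 - 3*y*z^2 + 2*x*z + y
tr(b a b a b^2 a b^-1 a) = tr(a b a b a b^2 a) * tr(b) - tr(a b a b a b^2 a b)  (eliminate b^-1) = x*y^2*z^3 - x^2*y*z^2 - y^3*z^2 - y*z^4 - x*y^2*z + x*z^3 + x^2*y + y^3 + 4*y*z^2 - 2*x*z - 3*y
tr(a^-1 b a b a b^2 a b^-1) = tr(b a b a b^2 a b^-1) * tr(a) - tr(b a b a b^2 a b^-1 a)  (eliminate a^-1) = -x*y^2*z^3 + 2*x^2*y*z^2 + y^3*z^2 + y*z^4 - x^3*z - x*z^3 - x^2*y - y^3 - 4*y*z^2 + 3*x*z + 3*y
reduce: tr(b a b a b^2) = tr(b) * tr(a b a b^2) - tr(a b a b)  (reduce the b square) = y^2*z^2 - x*y*z - y^2 - z^2 + 2
so tr(b^-2 a^-1 b a b a b^2 a) = tr(a^-1 b a b a b^2 a b^-1) * tr(b) - tr(a^-1 b a b a b^2 a)  (eliminate b^-1) = -x*y^3*z^3 + 2*x^2*y^2*z^2 + y^4*z^2 + y^2*z^4 - x^3*y*z - x*y*z^3 - x^2*y^2 - y^4 - 5*y^2*z^2 + 4*x*y*z + 4*y^2 + z^2 - 2
tr(a b^2 a^-1 b^-2 a^-1 b a b) = tr(b^-2 a^-1 b a b a b^2) * tr(a) - tr(b^-2 a^-1 b a b a b^2 a)  (eliminate a^-1) = x*y^3*z^3 - 2*x^2*y^2*z^2 - y^4*z^2 - y^2*z^4 + x^3*y*z + x*y*z^3 + x^2*y^2 + y^4 + 5*y^2*z^2 - 3*x*y*z - x^2 - 4*y^2 - z^2 + 2
tr(a b^2 a^-1 b^-2 a^-1 b a b^-1) = tr(a b^2 a^-1 b^-2 a^-1 b a) * tr(b) - tr(a b^2 a^-1 b^-2 a^-1 b a b)  (eliminate b^-1) = x^2*y^4*z^2 - 2*x^3*y^3*z - 2*x*y^5*z - 2*x*y^3*z^3 + x^4*y^2 + 2*x^2*y^4 + 3*x^2*y^2*z^2 + y^6 + 2*y^4*z^2 + y^2*z^4 - x^3*y*z + 5*x*y^3*z - x*y*z^3 - 6*x^2*y^2 - 6*y^4 - 6*y^2*z^2 + 3*x*y*z + x^2 + 9*y^2 + z^2 - 2
tr(a b^2 a^-1 b^-2 a^-1 b a b^-2) = tr(a b^2 a^-1 b^-2 a^-1 b a b^-1) * tr(b) - tr(a b^2 a^-1 b^-2 a^-1 b a)  (eliminate b^-1) = x^2*y^5*z^2 - 2*x^3*y^4*z - 2*x*y^6*z - 2*x*y^4*z^3 + x^4*y^3 + 2*x^2*y^5 + 2*x^2*y^3*z^2 + y^7 + 2*y^5*z^2 + y^3*z^4 + x^3*y^2*z + 7*x*y^4*z - x^4*y - 8*x^2*y^3 - x^2*y*z^2 - 7*y^5 - 7*y^3*z^2 - 2*x*y^2*z + 6*x^2*y + 14*y^3 + 2*y*z^2 - 7*y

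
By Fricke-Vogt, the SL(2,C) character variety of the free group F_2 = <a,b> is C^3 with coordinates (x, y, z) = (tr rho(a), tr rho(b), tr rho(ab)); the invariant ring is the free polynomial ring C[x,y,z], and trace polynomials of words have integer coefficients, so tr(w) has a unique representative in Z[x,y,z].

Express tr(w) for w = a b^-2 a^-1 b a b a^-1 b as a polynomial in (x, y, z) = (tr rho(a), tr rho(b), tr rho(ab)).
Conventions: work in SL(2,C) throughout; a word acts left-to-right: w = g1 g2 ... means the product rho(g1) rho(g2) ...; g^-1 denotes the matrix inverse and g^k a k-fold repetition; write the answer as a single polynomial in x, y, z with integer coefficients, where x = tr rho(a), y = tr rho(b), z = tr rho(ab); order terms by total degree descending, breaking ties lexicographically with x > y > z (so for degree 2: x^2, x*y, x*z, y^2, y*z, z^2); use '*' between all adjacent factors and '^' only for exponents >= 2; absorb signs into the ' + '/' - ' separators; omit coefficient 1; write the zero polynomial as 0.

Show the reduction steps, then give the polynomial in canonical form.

-x^2*y^3*z^2 + 2*x^3*y^2*z + x*y^4*z + 2*x*y^2*z^3 - x^4*y - x^2*y^3 - 2*x^2*y*z^2 - y^3*z^2 - y*z^4 - 5*x*y^2*z + 5*x^2*y + y^3 + 5*y*z^2 - 3*y

trace(b a b) = trace(b)*trace(a b) - trace(a) = y*z - x
trace(b a b^2) = trace(b)*trace(b a b) - trace(b a) = y^2*z - x*y - z
reduce: trace(a b a b) = trace(a b)*trace(a b) - trace(1)   [split at repeated a] = z^2 - 2
trace(a b a) = trace(a)*trace(b a) - trace(b) = x*z - y
trace(a b^2 a b) = trace(b)*trace(a b a b) - trace(a b a) = y*z^2 - x*z - y
so trace(b^2) = trace(b)*trace(b) - trace(1) = y^2 - 2
trace(a b^2 a) = trace(a)*trace(b^2 a) - trace(b^2) = x*y*z - x^2 - y^2 + 2
so trace(b a b^2 a b) = trace(b)*trace(a b^2 a b) - trace(a b^2 a) = y^2*z^2 - 2*x*y*z + x^2 - 2
trace(a b a b a b) = trace(b a b a)*trace(b a) - trace(a b)   [split at repeated b] = z^3 - 3*z
trace(a b a b a) = trace(a)*trace(b a b a) - trace(b a b) = x*z^2 - y*z - x
trace(b a b^2 a b a) = trace(b)*trace(a b a b a b) - trace(a b a b a) = y*z^3 - x*z^2 - 2*y*z + x
reduce: trace(a^-1 b a b^2 a b) = trace(b a b^2 a b)*trace(a) - trace(b a b^2 a b a) = x*y^2*z^2 - 2*x^2*y*z - y*z^3 + x^3 + x*z^2 + 2*y*z - 3*x
reduce: trace(b a b^-1 a^-1 b a b) = trace(a^-1 b a b^2 a)*trace(b) - trace(a^-1 b a b^2 a b) = -x*y^2*z^2 + 2*x^2*y*z + y^3*z + y*z^3 - x^3 - x*y^2 - x*z^2 - 3*y*z + 3*x
reduce: trace(b a b a b a b a) = trace(b a b a)*trace(b a b a) - trace(1)   [split at repeated b] = z^4 - 4*z^2 + 2
trace(a^-1 b a b a b a b) = trace(b a b a b a b)*trace(a) - trace(b a b a b a b a) = x*y*z^3 - x^2*z^2 - z^4 - 2*x*y*z + x^2 + 4*z^2 - 2
trace(b a b^-1 a^-1 b a b a) = trace(a^-1 b a b a b a)*trace(b) - trace(a^-1 b a b a b a b) = -x*y*z^3 + x^2*z^2 + y^2*z^2 + z^4 + x*y*z - x^2 - y^2 - 4*z^2 + 2
trace(a^-1 b a b a^-1 b a b^-1) = trace(b a b^-1 a^-1 b a b)*trace(a) - trace(b a b^-1 a^-1 b a b a) = -x^2*y^2*z^2 + 2*x^3*y*z + x*y^3*z + 2*x*y*z^3 - x^4 - x^2*y^2 - 2*x^2*z^2 - y^2*z^2 - z^4 - 4*x*y*z + 4*x^2 + y^2 + 4*z^2 - 2
so trace(b a b a^-1 b) = trace(b^2 a b)*trace(a) - trace(b^2 a b a) = x*y^2*z - x^2*y - y*z^2 + y
trace(a b^-2 a^-1 b a b a^-1 b) = trace(a^-1 b a b a^-1 b a b^-1)*trace(b) - trace(a^-1 b a b a^-1 b a) = -x^2*y^3*z^2 + 2*x^3*y^2*z + x*y^4*z + 2*x*y^2*z^3 - x^4*y - x^2*y^3 - 2*x^2*y*z^2 - y^3*z^2 - y*z^4 - 5*x*y^2*z + 5*x^2*y + y^3 + 5*y*z^2 - 3*y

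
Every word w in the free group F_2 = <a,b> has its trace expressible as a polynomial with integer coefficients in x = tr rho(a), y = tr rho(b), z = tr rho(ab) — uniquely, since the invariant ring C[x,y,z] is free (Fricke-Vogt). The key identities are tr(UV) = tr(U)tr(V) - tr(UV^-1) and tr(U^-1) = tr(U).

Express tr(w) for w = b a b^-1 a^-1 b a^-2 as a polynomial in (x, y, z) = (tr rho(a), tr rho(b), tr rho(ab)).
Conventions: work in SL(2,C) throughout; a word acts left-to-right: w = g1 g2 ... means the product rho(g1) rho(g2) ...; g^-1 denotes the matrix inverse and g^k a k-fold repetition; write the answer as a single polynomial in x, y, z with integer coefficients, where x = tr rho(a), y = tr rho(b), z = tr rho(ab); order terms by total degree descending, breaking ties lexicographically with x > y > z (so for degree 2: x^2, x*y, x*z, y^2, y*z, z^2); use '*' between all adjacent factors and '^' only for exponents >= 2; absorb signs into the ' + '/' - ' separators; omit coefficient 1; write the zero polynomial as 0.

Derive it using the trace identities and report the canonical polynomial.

-x^3*y^2*z + x^4*y + x^2*y^3 + 2*x^2*y*z^2 - x^3*z - x*z^3 - 4*x^2*y - y^3 - y*z^2 + 3*x*z + 3*y

trace(b^2) = trace(b) * trace(b) - trace(1) = y^2 - 2
trace(b^2 a) = trace(b) * trace(a b) - trace(a) = y*z - x
so trace(a^-1 b^2) = trace(b^2) * trace(a) - trace(b^2 a) = x*y^2 - y*z - x
so trace(b a^-2 b) = trace(a^-1 b^2) * trace(a) - trace(a^-1 b^2 a) = x^2*y^2 - x*y*z - x^2 - y^2 + 2
trace(b^2 a b) = trace(b) * trace(b a b) - trace(b a) = y^2*z - x*y - z
trace(a b a b) = trace(b a) * trace(b a) - trace(1) = z^2 - 2
trace(a b a) = trace(a) * trace(b a) - trace(b) = x*z - y
reduce: trace(b^2 a b a) = trace(b) * trace(a b a b) - trace(a b a) = y*z^2 - x*z - y
trace(b a b a^-1 b) = trace(b^2 a b) * trace(a) - trace(b^2 a b a) = x*y^2*z - x^2*y - y*z^2 + y
so trace(b a b a b a) = trace(a b a b) * trace(a b) - trace(b a) = z^3 - 3*z
trace(b a b a^-1 b a) = trace(b a b a b) * trace(a) - trace(b a b a b a) = x*y*z^2 - x^2*z - z^3 - x*y + 3*z
so trace(b a b a^-1 b a^-1) = trace(b a b a^-1 b) * trace(a) - trace(b a b a^-1 b a) = x^2*y^2*z - x^3*y - 2*x*y*z^2 + x^2*z + z^3 + 2*x*y - 3*z
so trace(a^-1 b a^-2 b a b) = trace(b a b a^-1 b a^-1) * trace(a) - trace(b a b a^-1 b) = x^3*y^2*z - x^4*y - 2*x^2*y*z^2 + x^3*z - x*y^2*z + x*z^3 + 3*x^2*y + y*z^2 - 3*x*z - y
reduce: trace(b a b^-1 a^-1 b a^-2) = trace(a^-1 b a^-2 b a) * trace(b) - trace(a^-1 b a^-2 b a b) = -x^3*y^2*z + x^4*y + x^2*y^3 + 2*x^2*y*z^2 - x^3*z - x*z^3 - 4*x^2*y - y^3 - y*z^2 + 3*x*z + 3*y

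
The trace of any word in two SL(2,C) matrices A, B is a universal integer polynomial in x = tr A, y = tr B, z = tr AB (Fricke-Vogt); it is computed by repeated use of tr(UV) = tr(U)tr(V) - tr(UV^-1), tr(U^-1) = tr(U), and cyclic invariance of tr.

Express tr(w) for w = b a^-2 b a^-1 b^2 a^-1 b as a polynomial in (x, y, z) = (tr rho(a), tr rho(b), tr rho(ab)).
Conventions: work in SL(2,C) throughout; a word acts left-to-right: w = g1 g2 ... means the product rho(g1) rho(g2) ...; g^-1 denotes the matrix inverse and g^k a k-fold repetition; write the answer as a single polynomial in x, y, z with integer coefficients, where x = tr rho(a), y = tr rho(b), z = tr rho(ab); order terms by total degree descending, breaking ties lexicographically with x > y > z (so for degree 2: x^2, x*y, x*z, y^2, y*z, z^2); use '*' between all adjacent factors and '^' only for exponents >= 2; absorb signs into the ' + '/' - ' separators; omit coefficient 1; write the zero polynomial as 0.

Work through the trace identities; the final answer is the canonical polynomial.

x^4*y^5 - 3*x^3*y^4*z - 2*x^4*y^3 - x^2*y^5 + 3*x^2*y^3*z^2 + 4*x^3*y^2*z + 2*x*y^4*z - x*y^2*z^3 + x^4*y + 2*x^2*y^3 - 2*x^2*y*z^2 - y^3*z^2 - x^3*z - 3*x*y^2*z - 2*x^2*y + y*z^2 + 2*x*z + y

tr(b^2) = tr(b)*tr(b) - tr(1)  (reduce the b square) = y^2 - 2
tr(b^3) = tr(b)*tr(b^2) - tr(b)  (reduce the b square) = y^3 - 3*y
tr(b^4) = tr(b)*tr(b^3) - tr(b^2)  (reduce the b square) = y^4 - 4*y^2 + 2
tr(b^5) = tr(b)*tr(b^4) - tr(b^3)  (reduce the b square) = y^5 - 5*y^3 + 5*y
tr(b a b) = tr(b)*tr(a b) - tr(a)  (reduce the b square) = y*z - x
tr(b a b^2) = tr(b)*tr(b a b) - tr(b a)  (reduce the b square) = y^2*z - x*y - z
tr(a b^4) = tr(b)*tr(b a b^2) - tr(b a b)  (reduce the b square) = y^3*z - x*y^2 - 2*y*z + x
tr(b^5 a) = tr(b)*tr(a b^4) - tr(a b^3)  (reduce the b square) = y^4*z - x*y^3 - 3*y^2*z + 2*x*y + z
tr(b^4 a^-1 b) = tr(b^5)*tr(a) - tr(b^5 a)  (eliminate a^-1) = x*y^5 - y^4*z - 4*x*y^3 + 3*y^2*z + 3*x*y - z
tr(a b a b) = tr(b a)*tr(b a) - tr(1)  (split on b) = z^2 - 2
tr(a b a) = tr(a)*tr(b a) - tr(b)  (reduce the a square) = x*z - y
tr(b a b a b) = tr(b)*tr(a b a b) - tr(a b a)  (reduce the b square) = y*z^2 - x*z - y
tr(b^2 a b a b) = tr(b)*tr(b a b a b) - tr(b a b a)  (reduce the b square) = y^2*z^2 - x*y*z - y^2 - z^2 + 2
tr(b a b^4 a) = tr(b)*tr(b^2 a b a b) - tr(b^2 a b a)  (reduce the b square) = y^3*z^2 - x*y^2*z - y^3 - 2*y*z^2 + x*z + 3*y
tr(b^4 a^-1 b a) = tr(b a b^4)*tr(a) - tr(b a b^4 a)  (eliminate a^-1) = x*y^4*z - x^2*y^3 - y^3*z^2 - 2*x*y^2*z + 2*x^2*y + y^3 + 2*y*z^2 - 3*y
tr(a^-1 b a^-1 b^4) = tr(b^4 a^-1 b)*tr(a) - tr(b^4 a^-1 b a)  (eliminate a^-1) = x^2*y^5 - 2*x*y^4*z - 3*x^2*y^3 + y^3*z^2 + 5*x*y^2*z + x^2*y - y^3 - 2*y*z^2 - x*z + 3*y
tr(b^2 a^-2 b a^-1 b^2) = tr(a^-1 b a^-1 b^4)*tr(a) - tr(a^-1 b a^-1 b^4 a)  (eliminate a^-1) = x^3*y^5 - 2*x^2*y^4*z - 3*x^3*y^3 - x*y^5 + x*y^3*z^2 + 5*x^2*y^2*z + y^4*z + x^3*y + 3*x*y^3 - 2*x*y*z^2 - x^2*z - 3*y^2*z + z
tr(a^2) = tr(a)*tr(a) - tr(1)  (reduce the a square) = x^2 - 2
tr(a^2 b^2) = tr(b)*tr(a^2 b) - tr(a^2)  (reduce the b square) = x*y*z - x^2 - y^2 + 2
tr(a b^3 a) = tr(b)*tr(a^2 b^2) - tr(a^2 b)  (reduce the b square) = x*y^2*z - x^2*y - y^3 - x*z + 3*y
tr(b^2 a b^3 a) = tr(b)*tr(a b^3 a b) - tr(a b^3 a)  (reduce the b square) = y^3*z^2 - 2*x*y^2*z + x^2*y - y*z^2 + x*z - y
tr(b a^-1 b^2 a b^2) = tr(b^2 a b^3)*tr(a) - tr(b^2 a b^3 a)  (eliminate a^-1) = x*y^4*z - x^2*y^3 - y^3*z^2 - x*y^2*z + x^2*y + y*z^2 + y
tr(a b a b a b) = tr(a b)*tr(a b a b) - tr(a^-1 b^-1)  (split on a) = z^3 - 3*z
tr(a b a b a) = tr(a)*tr(b a b a) - tr(b a b)  (reduce the a square) = x*z^2 - y*z - x
tr(a b a b^2 a b) = tr(b)*tr(a b a b a b) - tr(a b a b a)  (reduce the b square) = y*z^3 - x*z^2 - 2*y*z + x
tr(a^2 b a) = tr(a)*tr(a b a) - tr(a b)  (reduce the a square) = x^2*z - x*y - z
tr(a b a b^2 a) = tr(b)*tr(a^2 b a b) - tr(a^2 b a)  (reduce the b square) = x*y*z^2 - x^2*z - y^2*z + z
tr(b^2 a b^2 a b a) = tr(b)*tr(a b a b^2 a b) - tr(a b a b^2 a)  (reduce the b square) = y^2*z^3 - 2*x*y*z^2 + x^2*z - y^2*z + x*y - z
tr(b a^-1 b^2 a b^2 a) = tr(b^2 a b^2 a b)*tr(a) - tr(b^2 a b^2 a b a)  (eliminate a^-1) = x*y^3*z^2 - 2*x^2*y^2*z - y^2*z^3 + x^3*y + x*y*z^2 + y^2*z - 2*x*y + z
tr(a^-1 b a^-1 b^2 a b^2) = tr(b a^-1 b^2 a b^2)*tr(a) - tr(b a^-1 b^2 a b^2 a)  (eliminate a^-1) = x^2*y^4*z - x^3*y^3 - 2*x*y^3*z^2 + x^2*y^2*z + y^2*z^3 - y^2*z + 3*x*y - z
tr(b^2 a^-2 b a^-1 b^2 a) = tr(a^-1 b a^-1 b^2 a b^2)*tr(a) - tr(a^-1 b a^-1 b^2 a b^2 a)  (eliminate a^-1) = x^3*y^4*z - x^4*y^3 - 2*x^2*y^3*z^2 + x^3*y^2*z - x*y^4*z + x*y^2*z^3 + x^2*y^3 + y^3*z^2 + 2*x^2*y - y*z^2 - x*z - y
tr(b a^-2 b a^-1 b^2 a^-1 b) = tr(b^2 a^-2 b a^-1 b^2)*tr(a) - tr(b^2 a^-2 b a^-1 b^2 a)  (eliminate a^-1) = x^4*y^5 - 3*x^3*y^4*z - 2*x^4*y^3 - x^2*y^5 + 3*x^2*y^3*z^2 + 4*x^3*y^2*z + 2*x*y^4*z - x*y^2*z^3 + x^4*y + 2*x^2*y^3 - 2*x^2*y*z^2 - y^3*z^2 - x^3*z - 3*x*y^2*z - 2*x^2*y + y*z^2 + 2*x*z + y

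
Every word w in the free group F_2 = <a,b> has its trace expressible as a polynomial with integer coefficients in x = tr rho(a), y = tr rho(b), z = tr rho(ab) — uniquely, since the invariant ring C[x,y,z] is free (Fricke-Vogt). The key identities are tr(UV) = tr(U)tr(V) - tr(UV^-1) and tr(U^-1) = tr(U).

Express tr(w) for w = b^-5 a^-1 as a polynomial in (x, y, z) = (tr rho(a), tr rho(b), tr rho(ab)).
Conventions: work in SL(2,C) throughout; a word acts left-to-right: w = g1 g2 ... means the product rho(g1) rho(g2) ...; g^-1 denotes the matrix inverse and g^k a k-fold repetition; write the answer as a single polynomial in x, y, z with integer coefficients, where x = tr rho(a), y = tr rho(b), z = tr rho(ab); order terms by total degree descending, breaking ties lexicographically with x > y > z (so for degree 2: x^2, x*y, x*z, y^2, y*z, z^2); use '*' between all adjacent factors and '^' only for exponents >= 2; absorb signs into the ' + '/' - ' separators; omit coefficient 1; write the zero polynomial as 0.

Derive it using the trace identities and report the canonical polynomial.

y^4*z - x*y^3 - 3*y^2*z + 2*x*y + z

so trace(b^-1) = trace(b) = y
trace(b^-2) = trace(b^-1)*trace(b) - trace(1) = y^2 - 2
so trace(b^-3) = trace(b^-2)*trace(b) - trace(b^-1) = y^3 - 3*y
so trace(b^-4) = trace(b^-3)*trace(b) - trace(b^-2) = y^4 - 4*y^2 + 2
reduce: trace(b^-5) = trace(b^-4)*trace(b) - trace(b^-3) = y^5 - 5*y^3 + 5*y
trace(b^-1 a) = trace(a)*trace(b) - trace(a b) = x*y - z
so trace(b^-2 a) = trace(b^-1 a)*trace(b) - trace(b^-1 a b) = x*y^2 - y*z - x
trace(b^-1 a b^-2) = trace(b^-2 a)*trace(b) - trace(b^-2 a b) = x*y^3 - y^2*z - 2*x*y + z
trace(b^-4 a) = trace(b^-1 a b^-2)*trace(b) - trace(b^-1 a b^-1) = x*y^4 - y^3*z - 3*x*y^2 + 2*y*z + x
reduce: trace(b^-5 a) = trace(b^-4 a)*trace(b) - trace(b^-4 a b) = x*y^5 - y^4*z - 4*x*y^3 + 3*y^2*z + 3*x*y - z
so trace(b^-5 a^-1) = trace(b^-5)*trace(a) - trace(b^-5 a) = y^4*z - x*y^3 - 3*y^2*z + 2*x*y + z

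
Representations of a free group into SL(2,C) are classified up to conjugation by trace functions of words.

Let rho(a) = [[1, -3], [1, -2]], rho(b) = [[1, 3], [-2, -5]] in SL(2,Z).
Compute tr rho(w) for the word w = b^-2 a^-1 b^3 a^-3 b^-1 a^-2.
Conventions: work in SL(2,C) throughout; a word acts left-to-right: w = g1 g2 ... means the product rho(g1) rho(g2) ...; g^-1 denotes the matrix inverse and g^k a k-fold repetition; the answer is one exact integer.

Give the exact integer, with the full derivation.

5330

rho(b^-1) = [[-5, -3], [2, 1]]
... * rho(b^-1) = [[-5, -3], [2, 1]]  ->  [[19, 12], [-8, -5]]
... * rho(a^-1) = [[-2, 3], [-1, 1]]  ->  [[-50, 69], [21, -29]]
... * rho(b) = [[1, 3], [-2, -5]]  ->  [[-188, -495], [79, 208]]
... * rho(b) = [[1, 3], [-2, -5]]  ->  [[802, 1911], [-337, -803]]
... * rho(b) = [[1, 3], [-2, -5]]  ->  [[-3020, -7149], [1269, 3004]]
... * rho(a^-1) = [[-2, 3], [-1, 1]]  ->  [[13189, -16209], [-5542, 6811]]
... * rho(a^-1) = [[-2, 3], [-1, 1]]  ->  [[-10169, 23358], [4273, -9815]]
... * rho(a^-1) = [[-2, 3], [-1, 1]]  ->  [[-3020, -7149], [1269, 3004]]
... * rho(b^-1) = [[-5, -3], [2, 1]]  ->  [[802, 1911], [-337, -803]]
... * rho(a^-1) = [[-2, 3], [-1, 1]]  ->  [[-3515, 4317], [1477, -1814]]
... * rho(a^-1) = [[-2, 3], [-1, 1]]  ->  [[2713, -6228], [-1140, 2617]]
tr = 2713 + 2617 = 5330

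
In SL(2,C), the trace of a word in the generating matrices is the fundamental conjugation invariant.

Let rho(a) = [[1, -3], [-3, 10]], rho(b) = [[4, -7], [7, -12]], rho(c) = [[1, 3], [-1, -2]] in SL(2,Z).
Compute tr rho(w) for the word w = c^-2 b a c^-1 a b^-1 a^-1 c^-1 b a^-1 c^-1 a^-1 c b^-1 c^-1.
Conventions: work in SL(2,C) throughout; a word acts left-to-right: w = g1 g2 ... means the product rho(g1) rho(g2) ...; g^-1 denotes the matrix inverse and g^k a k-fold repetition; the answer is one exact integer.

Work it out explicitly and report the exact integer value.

-28709177

rho(c^-1) = [[-2, -3], [1, 1]]
... * rho(c^-1) = [[-2, -3], [1, 1]]  ->  [[1, 3], [-1, -2]]
... * rho(b) = [[4, -7], [7, -12]]  ->  [[25, -43], [-18, 31]]
... * rho(a) = [[1, -3], [-3, 10]]  ->  [[154, -505], [-111, 364]]
... * rho(c^-1) = [[-2, -3], [1, 1]]  ->  [[-813, -967], [586, 697]]
... * rho(a) = [[1, -3], [-3, 10]]  ->  [[2088, -7231], [-1505, 5212]]
... * rho(b^-1) = [[-12, 7], [-7, 4]]  ->  [[25561, -14308], [-18424, 10313]]
... * rho(a^-1) = [[10, 3], [3, 1]]  ->  [[212686, 62375], [-153301, -44959]]
... * rho(c^-1) = [[-2, -3], [1, 1]]  ->  [[-362997, -575683], [261643, 414944]]
... * rho(b) = [[4, -7], [7, -12]]  ->  [[-5481769, 9449175], [3951180, -6810829]]
... * rho(a^-1) = [[10, 3], [3, 1]]  ->  [[-26470165, -6996132], [19079313, 5042711]]
... * rho(c^-1) = [[-2, -3], [1, 1]]  ->  [[45944198, 72414363], [-33115915, -52195228]]
... * rho(a^-1) = [[10, 3], [3, 1]]  ->  [[676685069, 210246957], [-487744834, -151542973]]
... * rho(c) = [[1, 3], [-1, -2]]  ->  [[466438112, 1609561293], [-336201861, -1160148556]]
... * rho(b^-1) = [[-12, 7], [-7, 4]]  ->  [[-16864186395, 9703311956], [12155462224, -6994007251]]
... * rho(c^-1) = [[-2, -3], [1, 1]]  ->  [[43431684746, 60295871141], [-31304931699, -43460393923]]
tr = 43431684746 + -43460393923 = -28709177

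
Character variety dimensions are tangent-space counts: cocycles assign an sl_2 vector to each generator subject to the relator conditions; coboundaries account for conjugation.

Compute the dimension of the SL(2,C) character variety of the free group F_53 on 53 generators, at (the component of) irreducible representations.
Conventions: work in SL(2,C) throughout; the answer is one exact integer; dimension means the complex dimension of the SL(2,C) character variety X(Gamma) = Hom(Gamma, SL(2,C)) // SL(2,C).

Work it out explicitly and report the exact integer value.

156

Gamma = F_53 has 53 generators and no relators.
So Z^1 = (sl_2)^53 in full: dim Z^1 = 159.
dim B^1 = 3: the coboundary map is injective because an irreducible image has centralizer 0 in sl_2.
Therefore dim X = 159 - 3 = 156.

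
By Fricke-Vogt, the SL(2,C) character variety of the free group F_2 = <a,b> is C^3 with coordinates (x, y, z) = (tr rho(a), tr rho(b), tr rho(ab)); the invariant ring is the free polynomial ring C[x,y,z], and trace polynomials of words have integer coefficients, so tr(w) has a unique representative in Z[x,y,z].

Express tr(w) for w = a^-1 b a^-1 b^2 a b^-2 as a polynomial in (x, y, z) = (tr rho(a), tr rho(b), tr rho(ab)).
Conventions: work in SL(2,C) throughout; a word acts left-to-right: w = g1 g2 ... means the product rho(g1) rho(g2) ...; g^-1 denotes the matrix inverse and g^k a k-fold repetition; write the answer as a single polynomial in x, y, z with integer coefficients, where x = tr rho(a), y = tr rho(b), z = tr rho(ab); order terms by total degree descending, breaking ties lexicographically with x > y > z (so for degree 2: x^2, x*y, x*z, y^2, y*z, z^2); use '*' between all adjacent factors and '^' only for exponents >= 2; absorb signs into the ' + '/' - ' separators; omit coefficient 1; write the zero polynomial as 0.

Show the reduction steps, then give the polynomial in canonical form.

next, trace(b^2 a) = trace(b) * trace(a b) - trace(a)   [square of b] = y*z - x
and trace(b^2) = trace(b) * trace(b) - trace(1)   [square of b] = y^2 - 2
next, trace(b a^2 b) = trace(a) * trace(b^2 a) - trace(b^2)   [square of a] = x*y*z - x^2 - y^2 + 2
trace(b a^2) = trace(a) * trace(b a) - trace(b)   [square of a] = x*z - y
and trace(a b^3 a) = trace(b) * trace(b a^2 b) - trace(b a^2)   [square of b] = x*y^2*z - x^2*y - y^3 - x*z + 3*y
next, trace(a b a b) = trace(a b) * trace(a b) - trace(1)   [split at a repeated a] = z^2 - 2
and trace(a b a b^2) = trace(b) * trace(a b a b) - trace(a b a)   [square of b] = y*z^2 - x*z - y
next, trace(a b^3 a b) = trace(b) * trace(a b a b^2) - trace(a b a b)   [square of b] = y^2*z^2 - x*y*z - y^2 - z^2 + 2
trace(b^3 a b^-1 a) = trace(a b^3 a) * trace(b) - trace(a b^3 a b)   [inverse elimination on b] = x*y^3*z - x^2*y^2 - y^4 - y^2*z^2 + 4*y^2 + z^2 - 2
next, trace(b^2 a b^-1 a^-1 b) = trace(b^3 a b^-1) * trace(a) - trace(b^3 a b^-1 a)   [inverse elimination on a] = -x*y^3*z + x^2*y^2 + y^4 + y^2*z^2 + x*y*z - x^2 - 4*y^2 - z^2 + 2
trace(b a b^2) = trace(b) * trace(a b^2) - trace(a b)   [square of b] = y^2*z - x*y - z
next, trace(b a b^2 a b) = trace(b) * trace(a b^2 a b) - trace(a b^2 a)   [square of b] = y^2*z^2 - 2*x*y*z + x^2 - 2
next, trace(a b a b a b) = trace(b a b a) * trace(b a) - trace(a b)   [split at a repeated b] = z^3 - 3*z
and trace(a b a b a) = trace(a) * trace(b a b a) - trace(b a b)   [square of a] = x*z^2 - y*z - x
next, trace(b a b^2 a b a) = trace(b) * trace(a b a b a b) - trace(a b a b a)   [square of b] = y*z^3 - x*z^2 - 2*y*z + x
trace(a^-1 b a b^2 a b) = trace(b a b^2 a b) * trace(a) - trace(b a b^2 a b a)   [inverse elimination on a] = x*y^2*z^2 - 2*x^2*y*z - y*z^3 + x^3 + x*z^2 + 2*y*z - 3*x
and trace(b^2 a b^-1 a^-1 b a) = trace(a^-1 b a b^2 a) * trace(b) - trace(a^-1 b a b^2 a b)   [inverse elimination on b] = -x*y^2*z^2 + 2*x^2*y*z + y^3*z + y*z^3 - x^3 - x*y^2 - x*z^2 - 3*y*z + 3*x
trace(b^-1 a^-1 b a^-1 b^2 a) = trace(b^2 a b^-1 a^-1 b) * trace(a) - trace(b^2 a b^-1 a^-1 b a)   [inverse elimination on a] = -x^2*y^3*z + x^3*y^2 + x*y^4 + 2*x*y^2*z^2 - x^2*y*z - y^3*z - y*z^3 - 3*x*y^2 + 3*y*z - x
and trace(b^3) = trace(b) * trace(b^2) - trace(b)   [square of b] = y^3 - 3*y
trace(b a^-1 b^2) = trace(b^3) * trace(a) - trace(b^3 a)   [inverse elimination on a] = x*y^3 - y^2*z - 2*x*y + z
next, trace(a^-1 b a^-1 b^2 a b^-2) = trace(b^-1 a^-1 b a^-1 b^2 a) * trace(b) - trace(b^-1 a^-1 b a^-1 b^2 a b)   [inverse elimination on b] = -x^2*y^4*z + x^3*y^3 + x*y^5 + 2*x*y^3*z^2 - x^2*y^2*z - y^4*z - y^2*z^3 - 4*x*y^3 + 4*y^2*z + x*y - z

-x^2*y^4*z + x^3*y^3 + x*y^5 + 2*x*y^3*z^2 - x^2*y^2*z - y^4*z - y^2*z^3 - 4*x*y^3 + 4*y^2*z + x*y - z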